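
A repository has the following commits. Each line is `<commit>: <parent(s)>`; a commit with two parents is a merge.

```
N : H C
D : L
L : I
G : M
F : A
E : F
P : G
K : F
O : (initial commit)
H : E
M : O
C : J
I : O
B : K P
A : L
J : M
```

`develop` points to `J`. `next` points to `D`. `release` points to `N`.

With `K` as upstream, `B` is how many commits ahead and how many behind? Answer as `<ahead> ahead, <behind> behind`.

Reachable from B: {A, B, F, G, I, K, L, M, O, P}.
Reachable from K: {A, F, I, K, L, O}.
Only in B's history (ahead): {B, G, M, P} — 4.
Only in K's history (behind): {} — 0.

4 ahead, 0 behind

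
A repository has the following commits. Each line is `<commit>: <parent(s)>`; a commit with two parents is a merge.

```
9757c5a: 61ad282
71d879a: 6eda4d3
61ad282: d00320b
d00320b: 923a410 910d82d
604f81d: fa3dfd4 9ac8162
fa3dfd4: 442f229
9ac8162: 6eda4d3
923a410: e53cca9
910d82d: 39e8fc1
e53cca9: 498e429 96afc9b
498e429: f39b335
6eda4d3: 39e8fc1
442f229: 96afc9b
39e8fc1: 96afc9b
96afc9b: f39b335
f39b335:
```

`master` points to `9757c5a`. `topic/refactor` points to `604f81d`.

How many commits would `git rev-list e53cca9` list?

4

Walking parent pointers from e53cca9: reachable set = {498e429, 96afc9b, e53cca9, f39b335}.
That is 4 commits.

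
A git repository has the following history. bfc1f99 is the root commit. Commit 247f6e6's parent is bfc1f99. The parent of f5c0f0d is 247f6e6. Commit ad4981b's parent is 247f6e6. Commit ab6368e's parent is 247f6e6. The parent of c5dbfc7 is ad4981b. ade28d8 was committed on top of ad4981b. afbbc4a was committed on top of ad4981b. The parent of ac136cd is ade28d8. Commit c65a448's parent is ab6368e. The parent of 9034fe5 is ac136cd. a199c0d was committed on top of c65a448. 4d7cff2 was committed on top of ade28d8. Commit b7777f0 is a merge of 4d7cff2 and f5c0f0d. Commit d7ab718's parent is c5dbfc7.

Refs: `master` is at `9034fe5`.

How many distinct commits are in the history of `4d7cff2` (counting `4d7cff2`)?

Walking parent pointers from 4d7cff2: reachable set = {247f6e6, 4d7cff2, ad4981b, ade28d8, bfc1f99}.
That is 5 commits.

5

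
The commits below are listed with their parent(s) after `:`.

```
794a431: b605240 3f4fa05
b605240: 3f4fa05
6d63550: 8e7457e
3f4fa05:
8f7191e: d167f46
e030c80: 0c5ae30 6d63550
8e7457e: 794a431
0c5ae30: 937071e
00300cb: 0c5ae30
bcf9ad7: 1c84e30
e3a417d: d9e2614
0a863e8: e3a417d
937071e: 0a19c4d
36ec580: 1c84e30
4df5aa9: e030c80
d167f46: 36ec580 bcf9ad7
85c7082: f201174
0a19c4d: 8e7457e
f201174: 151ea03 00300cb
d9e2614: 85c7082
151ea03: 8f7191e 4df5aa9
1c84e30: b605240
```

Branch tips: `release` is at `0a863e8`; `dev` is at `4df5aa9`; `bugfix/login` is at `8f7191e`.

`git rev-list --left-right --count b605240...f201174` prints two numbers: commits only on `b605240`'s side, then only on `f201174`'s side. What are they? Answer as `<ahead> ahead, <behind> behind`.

Reachable from b605240: {3f4fa05, b605240}.
Reachable from f201174: {00300cb, 0a19c4d, 0c5ae30, 151ea03, 1c84e30, 36ec580, 3f4fa05, 4df5aa9, 6d63550, 794a431, 8e7457e, 8f7191e, 937071e, b605240, bcf9ad7, d167f46, e030c80, f201174}.
Only in b605240's history (ahead): {} — 0.
Only in f201174's history (behind): {00300cb, 0a19c4d, 0c5ae30, 151ea03, 1c84e30, 36ec580, 4df5aa9, 6d63550, 794a431, 8e7457e, 8f7191e, 937071e, bcf9ad7, d167f46, e030c80, f201174} — 16.

0 ahead, 16 behind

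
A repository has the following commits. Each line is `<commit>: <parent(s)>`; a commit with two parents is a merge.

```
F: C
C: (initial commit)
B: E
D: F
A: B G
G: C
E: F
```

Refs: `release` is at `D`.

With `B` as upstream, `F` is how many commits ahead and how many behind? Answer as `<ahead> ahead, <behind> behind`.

Reachable from F: {C, F}.
Reachable from B: {B, C, E, F}.
Only in F's history (ahead): {} — 0.
Only in B's history (behind): {B, E} — 2.

0 ahead, 2 behind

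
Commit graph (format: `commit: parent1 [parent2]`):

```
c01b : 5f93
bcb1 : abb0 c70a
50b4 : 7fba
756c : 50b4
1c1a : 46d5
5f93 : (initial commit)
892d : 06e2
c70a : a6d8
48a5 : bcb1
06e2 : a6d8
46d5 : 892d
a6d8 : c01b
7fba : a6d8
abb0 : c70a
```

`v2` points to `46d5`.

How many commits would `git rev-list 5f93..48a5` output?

Reachable from 48a5: {48a5, 5f93, a6d8, abb0, bcb1, c01b, c70a}.
Reachable from 5f93: {5f93}.
In 48a5's history but not 5f93's: {48a5, a6d8, abb0, bcb1, c01b, c70a} — 6 commits.

6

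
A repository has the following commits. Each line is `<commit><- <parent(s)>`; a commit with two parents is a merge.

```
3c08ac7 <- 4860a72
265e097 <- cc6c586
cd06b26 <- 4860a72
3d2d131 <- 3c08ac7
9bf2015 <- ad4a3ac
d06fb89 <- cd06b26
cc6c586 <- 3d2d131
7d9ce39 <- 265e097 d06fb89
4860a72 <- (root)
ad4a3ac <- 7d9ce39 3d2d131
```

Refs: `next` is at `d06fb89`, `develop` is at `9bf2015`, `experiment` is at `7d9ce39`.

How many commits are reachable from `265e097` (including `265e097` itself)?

5

Walking parent pointers from 265e097: reachable set = {265e097, 3c08ac7, 3d2d131, 4860a72, cc6c586}.
That is 5 commits.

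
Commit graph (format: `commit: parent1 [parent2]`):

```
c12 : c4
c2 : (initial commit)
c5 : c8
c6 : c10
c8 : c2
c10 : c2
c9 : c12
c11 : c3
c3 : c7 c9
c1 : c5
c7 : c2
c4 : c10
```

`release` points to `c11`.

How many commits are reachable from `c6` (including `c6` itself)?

Walking parent pointers from c6: reachable set = {c10, c2, c6}.
That is 3 commits.

3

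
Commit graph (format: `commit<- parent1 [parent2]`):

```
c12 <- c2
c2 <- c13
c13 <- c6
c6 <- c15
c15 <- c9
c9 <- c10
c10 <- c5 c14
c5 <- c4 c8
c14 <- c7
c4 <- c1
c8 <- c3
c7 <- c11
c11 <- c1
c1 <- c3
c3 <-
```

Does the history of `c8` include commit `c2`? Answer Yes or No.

Ancestors of c8: {c3, c8}.
c2 is not in that set, so it is not an ancestor of c8.

No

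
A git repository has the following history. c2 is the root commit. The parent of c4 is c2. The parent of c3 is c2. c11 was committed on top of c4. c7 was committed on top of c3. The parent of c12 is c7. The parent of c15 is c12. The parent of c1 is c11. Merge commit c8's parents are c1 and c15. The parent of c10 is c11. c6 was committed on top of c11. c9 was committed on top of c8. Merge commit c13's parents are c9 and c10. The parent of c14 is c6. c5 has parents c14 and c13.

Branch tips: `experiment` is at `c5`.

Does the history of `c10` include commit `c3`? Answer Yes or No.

Ancestors of c10: {c10, c11, c2, c4}.
c3 is not in that set, so it is not an ancestor of c10.

No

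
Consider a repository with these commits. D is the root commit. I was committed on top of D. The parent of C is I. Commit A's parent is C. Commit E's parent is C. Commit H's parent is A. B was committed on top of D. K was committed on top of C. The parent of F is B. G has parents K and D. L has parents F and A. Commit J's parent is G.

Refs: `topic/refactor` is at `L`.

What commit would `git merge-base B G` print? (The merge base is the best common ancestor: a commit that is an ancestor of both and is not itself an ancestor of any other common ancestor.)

Ancestors of B: {B, D}.
Ancestors of G: {C, D, G, I, K}.
Common ancestors: {D}.
The only common ancestor is D, so it is the merge base.

D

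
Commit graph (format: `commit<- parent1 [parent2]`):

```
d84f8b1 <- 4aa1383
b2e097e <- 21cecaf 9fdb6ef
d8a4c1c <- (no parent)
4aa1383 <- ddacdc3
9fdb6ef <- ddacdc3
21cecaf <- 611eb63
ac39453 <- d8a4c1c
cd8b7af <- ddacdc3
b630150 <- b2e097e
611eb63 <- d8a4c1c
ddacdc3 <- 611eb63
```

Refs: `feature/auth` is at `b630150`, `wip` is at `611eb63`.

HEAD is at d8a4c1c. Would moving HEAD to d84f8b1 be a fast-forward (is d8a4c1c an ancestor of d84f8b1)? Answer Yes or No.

A fast-forward from d8a4c1c to d84f8b1 is possible iff d8a4c1c is an ancestor of d84f8b1.
Ancestors of d84f8b1: {4aa1383, 611eb63, d84f8b1, d8a4c1c, ddacdc3}.
d8a4c1c is among them, so fast-forward is possible.

Yes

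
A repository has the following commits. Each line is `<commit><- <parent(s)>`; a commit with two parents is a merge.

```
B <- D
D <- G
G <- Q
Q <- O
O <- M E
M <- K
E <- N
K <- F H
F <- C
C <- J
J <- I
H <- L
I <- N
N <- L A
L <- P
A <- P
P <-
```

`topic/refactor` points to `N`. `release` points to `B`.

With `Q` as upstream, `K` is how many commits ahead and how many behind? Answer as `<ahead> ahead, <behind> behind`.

0 ahead, 4 behind

Reachable from K: {A, C, F, H, I, J, K, L, N, P}.
Reachable from Q: {A, C, E, F, H, I, J, K, L, M, N, O, P, Q}.
Only in K's history (ahead): {} — 0.
Only in Q's history (behind): {E, M, O, Q} — 4.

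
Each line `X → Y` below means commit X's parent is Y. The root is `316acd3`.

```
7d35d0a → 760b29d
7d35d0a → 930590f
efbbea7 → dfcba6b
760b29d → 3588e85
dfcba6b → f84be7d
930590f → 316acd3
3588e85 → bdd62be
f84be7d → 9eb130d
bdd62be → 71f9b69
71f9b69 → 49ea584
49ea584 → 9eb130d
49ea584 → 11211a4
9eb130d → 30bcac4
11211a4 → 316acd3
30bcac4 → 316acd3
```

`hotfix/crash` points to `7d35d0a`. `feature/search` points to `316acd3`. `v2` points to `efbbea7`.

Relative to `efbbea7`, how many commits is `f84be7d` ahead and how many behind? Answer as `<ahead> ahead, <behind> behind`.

0 ahead, 2 behind

Reachable from f84be7d: {30bcac4, 316acd3, 9eb130d, f84be7d}.
Reachable from efbbea7: {30bcac4, 316acd3, 9eb130d, dfcba6b, efbbea7, f84be7d}.
Only in f84be7d's history (ahead): {} — 0.
Only in efbbea7's history (behind): {dfcba6b, efbbea7} — 2.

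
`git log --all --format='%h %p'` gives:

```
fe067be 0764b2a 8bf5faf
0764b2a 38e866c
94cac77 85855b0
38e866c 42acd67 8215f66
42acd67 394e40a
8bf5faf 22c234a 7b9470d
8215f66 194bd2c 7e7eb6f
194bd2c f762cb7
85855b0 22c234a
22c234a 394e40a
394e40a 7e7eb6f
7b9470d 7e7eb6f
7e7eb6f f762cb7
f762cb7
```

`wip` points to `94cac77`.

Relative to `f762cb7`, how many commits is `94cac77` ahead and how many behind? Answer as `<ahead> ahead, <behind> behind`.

Reachable from 94cac77: {22c234a, 394e40a, 7e7eb6f, 85855b0, 94cac77, f762cb7}.
Reachable from f762cb7: {f762cb7}.
Only in 94cac77's history (ahead): {22c234a, 394e40a, 7e7eb6f, 85855b0, 94cac77} — 5.
Only in f762cb7's history (behind): {} — 0.

5 ahead, 0 behind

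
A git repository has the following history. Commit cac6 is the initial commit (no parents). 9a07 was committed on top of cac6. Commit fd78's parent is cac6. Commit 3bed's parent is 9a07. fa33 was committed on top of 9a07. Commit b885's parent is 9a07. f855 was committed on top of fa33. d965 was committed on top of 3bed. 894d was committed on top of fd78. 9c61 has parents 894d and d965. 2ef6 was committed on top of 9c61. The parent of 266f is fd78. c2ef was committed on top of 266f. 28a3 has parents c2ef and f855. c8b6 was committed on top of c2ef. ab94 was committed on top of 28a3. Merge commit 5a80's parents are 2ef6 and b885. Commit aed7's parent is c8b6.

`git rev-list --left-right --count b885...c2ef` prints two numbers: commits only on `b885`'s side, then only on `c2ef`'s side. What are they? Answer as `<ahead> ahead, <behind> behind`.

2 ahead, 3 behind

Reachable from b885: {9a07, b885, cac6}.
Reachable from c2ef: {266f, c2ef, cac6, fd78}.
Only in b885's history (ahead): {9a07, b885} — 2.
Only in c2ef's history (behind): {266f, c2ef, fd78} — 3.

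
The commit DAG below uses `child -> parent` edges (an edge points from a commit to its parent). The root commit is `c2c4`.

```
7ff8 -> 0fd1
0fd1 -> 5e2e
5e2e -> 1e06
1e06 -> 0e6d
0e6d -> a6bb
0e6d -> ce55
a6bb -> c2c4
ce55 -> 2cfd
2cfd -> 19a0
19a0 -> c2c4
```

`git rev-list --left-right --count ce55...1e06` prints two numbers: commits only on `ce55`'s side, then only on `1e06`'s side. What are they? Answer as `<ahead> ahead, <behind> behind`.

Reachable from ce55: {19a0, 2cfd, c2c4, ce55}.
Reachable from 1e06: {0e6d, 19a0, 1e06, 2cfd, a6bb, c2c4, ce55}.
Only in ce55's history (ahead): {} — 0.
Only in 1e06's history (behind): {0e6d, 1e06, a6bb} — 3.

0 ahead, 3 behind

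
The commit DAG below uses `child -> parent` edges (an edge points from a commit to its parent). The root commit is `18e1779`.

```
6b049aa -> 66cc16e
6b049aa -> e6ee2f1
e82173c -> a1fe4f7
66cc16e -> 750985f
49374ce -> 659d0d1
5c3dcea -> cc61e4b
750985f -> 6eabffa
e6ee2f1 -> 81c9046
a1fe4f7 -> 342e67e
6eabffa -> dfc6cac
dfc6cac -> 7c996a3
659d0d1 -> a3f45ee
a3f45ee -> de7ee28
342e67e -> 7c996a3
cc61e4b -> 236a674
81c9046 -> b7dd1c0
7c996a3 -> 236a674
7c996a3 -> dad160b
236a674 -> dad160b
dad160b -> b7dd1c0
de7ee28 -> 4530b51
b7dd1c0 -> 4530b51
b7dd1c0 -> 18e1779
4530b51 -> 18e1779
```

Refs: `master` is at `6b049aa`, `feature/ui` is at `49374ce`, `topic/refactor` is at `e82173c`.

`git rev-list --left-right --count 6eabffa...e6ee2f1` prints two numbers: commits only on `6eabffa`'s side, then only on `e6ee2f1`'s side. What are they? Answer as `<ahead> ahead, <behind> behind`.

5 ahead, 2 behind

Reachable from 6eabffa: {18e1779, 236a674, 4530b51, 6eabffa, 7c996a3, b7dd1c0, dad160b, dfc6cac}.
Reachable from e6ee2f1: {18e1779, 4530b51, 81c9046, b7dd1c0, e6ee2f1}.
Only in 6eabffa's history (ahead): {236a674, 6eabffa, 7c996a3, dad160b, dfc6cac} — 5.
Only in e6ee2f1's history (behind): {81c9046, e6ee2f1} — 2.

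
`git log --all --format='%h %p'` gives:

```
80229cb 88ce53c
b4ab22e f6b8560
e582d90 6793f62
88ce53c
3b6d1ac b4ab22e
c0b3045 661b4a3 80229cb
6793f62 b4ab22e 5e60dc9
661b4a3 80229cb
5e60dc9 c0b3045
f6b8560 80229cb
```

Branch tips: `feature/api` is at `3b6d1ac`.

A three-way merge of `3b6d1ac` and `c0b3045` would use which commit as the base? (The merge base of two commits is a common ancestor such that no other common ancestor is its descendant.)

Ancestors of 3b6d1ac: {3b6d1ac, 80229cb, 88ce53c, b4ab22e, f6b8560}.
Ancestors of c0b3045: {661b4a3, 80229cb, 88ce53c, c0b3045}.
Common ancestors: {80229cb, 88ce53c}.
Among these, 80229cb is not an ancestor of any other common ancestor — it is the merge base.

80229cb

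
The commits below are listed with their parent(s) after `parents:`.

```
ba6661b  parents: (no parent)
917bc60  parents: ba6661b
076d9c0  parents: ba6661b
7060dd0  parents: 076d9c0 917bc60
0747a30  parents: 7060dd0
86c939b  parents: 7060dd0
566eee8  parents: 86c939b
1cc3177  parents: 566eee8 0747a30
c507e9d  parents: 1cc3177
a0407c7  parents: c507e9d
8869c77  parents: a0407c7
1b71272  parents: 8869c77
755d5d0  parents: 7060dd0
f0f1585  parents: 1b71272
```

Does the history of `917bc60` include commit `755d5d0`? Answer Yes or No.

Ancestors of 917bc60: {917bc60, ba6661b}.
755d5d0 is not in that set, so it is not an ancestor of 917bc60.

No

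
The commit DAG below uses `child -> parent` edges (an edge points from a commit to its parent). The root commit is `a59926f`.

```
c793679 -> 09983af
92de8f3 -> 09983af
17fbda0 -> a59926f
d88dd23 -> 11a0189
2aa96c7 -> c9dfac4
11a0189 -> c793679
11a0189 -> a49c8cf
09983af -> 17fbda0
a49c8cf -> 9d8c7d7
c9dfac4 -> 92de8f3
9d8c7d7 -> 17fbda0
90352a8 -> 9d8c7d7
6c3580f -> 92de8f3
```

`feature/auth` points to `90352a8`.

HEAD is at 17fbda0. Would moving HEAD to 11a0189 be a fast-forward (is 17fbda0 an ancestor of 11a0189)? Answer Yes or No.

Yes

A fast-forward from 17fbda0 to 11a0189 is possible iff 17fbda0 is an ancestor of 11a0189.
Ancestors of 11a0189: {09983af, 11a0189, 17fbda0, 9d8c7d7, a49c8cf, a59926f, c793679}.
17fbda0 is among them, so fast-forward is possible.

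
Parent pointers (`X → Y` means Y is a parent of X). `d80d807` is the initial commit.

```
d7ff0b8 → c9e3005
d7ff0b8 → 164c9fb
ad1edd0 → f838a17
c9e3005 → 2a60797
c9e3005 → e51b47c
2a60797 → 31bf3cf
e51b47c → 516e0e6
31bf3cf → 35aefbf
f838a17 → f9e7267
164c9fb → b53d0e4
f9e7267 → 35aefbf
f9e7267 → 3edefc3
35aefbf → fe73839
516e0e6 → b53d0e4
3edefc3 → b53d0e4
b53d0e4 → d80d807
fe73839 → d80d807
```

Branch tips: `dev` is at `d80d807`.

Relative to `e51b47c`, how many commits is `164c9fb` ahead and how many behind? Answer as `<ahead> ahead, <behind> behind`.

Reachable from 164c9fb: {164c9fb, b53d0e4, d80d807}.
Reachable from e51b47c: {516e0e6, b53d0e4, d80d807, e51b47c}.
Only in 164c9fb's history (ahead): {164c9fb} — 1.
Only in e51b47c's history (behind): {516e0e6, e51b47c} — 2.

1 ahead, 2 behind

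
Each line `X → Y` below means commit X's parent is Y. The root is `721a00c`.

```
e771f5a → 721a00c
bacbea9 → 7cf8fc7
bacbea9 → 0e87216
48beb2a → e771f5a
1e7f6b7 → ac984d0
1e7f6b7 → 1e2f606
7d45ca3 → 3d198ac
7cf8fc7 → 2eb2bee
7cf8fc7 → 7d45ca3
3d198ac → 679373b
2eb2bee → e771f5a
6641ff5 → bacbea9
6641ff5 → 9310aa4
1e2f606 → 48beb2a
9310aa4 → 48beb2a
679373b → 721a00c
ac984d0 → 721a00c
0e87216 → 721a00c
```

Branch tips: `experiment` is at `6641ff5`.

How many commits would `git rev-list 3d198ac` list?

3

Walking parent pointers from 3d198ac: reachable set = {3d198ac, 679373b, 721a00c}.
That is 3 commits.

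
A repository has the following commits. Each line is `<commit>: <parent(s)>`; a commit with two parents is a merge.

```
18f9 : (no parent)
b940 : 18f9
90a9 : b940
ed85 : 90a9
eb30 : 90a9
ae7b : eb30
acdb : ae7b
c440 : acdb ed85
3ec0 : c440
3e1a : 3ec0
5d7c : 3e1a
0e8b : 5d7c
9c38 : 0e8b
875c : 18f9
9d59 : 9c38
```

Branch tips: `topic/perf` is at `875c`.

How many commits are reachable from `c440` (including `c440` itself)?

Walking parent pointers from c440: reachable set = {18f9, 90a9, acdb, ae7b, b940, c440, eb30, ed85}.
That is 8 commits.

8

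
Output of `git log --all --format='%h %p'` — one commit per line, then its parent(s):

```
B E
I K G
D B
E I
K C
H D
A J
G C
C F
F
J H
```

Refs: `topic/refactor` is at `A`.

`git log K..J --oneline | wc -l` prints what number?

Reachable from J: {B, C, D, E, F, G, H, I, J, K}.
Reachable from K: {C, F, K}.
In J's history but not K's: {B, D, E, G, H, I, J} — 7 commits.

7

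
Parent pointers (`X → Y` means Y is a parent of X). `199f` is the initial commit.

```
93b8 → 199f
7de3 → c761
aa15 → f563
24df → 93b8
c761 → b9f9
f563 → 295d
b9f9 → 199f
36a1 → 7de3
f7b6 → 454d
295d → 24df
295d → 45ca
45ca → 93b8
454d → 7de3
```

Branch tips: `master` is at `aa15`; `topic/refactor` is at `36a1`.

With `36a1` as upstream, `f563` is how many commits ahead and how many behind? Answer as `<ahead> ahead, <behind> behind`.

5 ahead, 4 behind

Reachable from f563: {199f, 24df, 295d, 45ca, 93b8, f563}.
Reachable from 36a1: {199f, 36a1, 7de3, b9f9, c761}.
Only in f563's history (ahead): {24df, 295d, 45ca, 93b8, f563} — 5.
Only in 36a1's history (behind): {36a1, 7de3, b9f9, c761} — 4.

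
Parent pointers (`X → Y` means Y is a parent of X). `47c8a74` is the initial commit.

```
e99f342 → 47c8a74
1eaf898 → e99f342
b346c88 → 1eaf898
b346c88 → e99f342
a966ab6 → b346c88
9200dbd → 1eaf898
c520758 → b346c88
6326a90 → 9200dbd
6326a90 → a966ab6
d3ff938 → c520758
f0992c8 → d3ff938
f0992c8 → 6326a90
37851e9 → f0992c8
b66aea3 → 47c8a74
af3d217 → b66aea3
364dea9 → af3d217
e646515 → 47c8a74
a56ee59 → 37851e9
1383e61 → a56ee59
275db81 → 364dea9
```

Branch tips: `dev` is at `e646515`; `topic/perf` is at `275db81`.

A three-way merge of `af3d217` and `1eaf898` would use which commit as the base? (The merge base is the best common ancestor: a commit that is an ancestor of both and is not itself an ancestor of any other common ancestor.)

47c8a74

Ancestors of af3d217: {47c8a74, af3d217, b66aea3}.
Ancestors of 1eaf898: {1eaf898, 47c8a74, e99f342}.
Common ancestors: {47c8a74}.
The only common ancestor is 47c8a74, so it is the merge base.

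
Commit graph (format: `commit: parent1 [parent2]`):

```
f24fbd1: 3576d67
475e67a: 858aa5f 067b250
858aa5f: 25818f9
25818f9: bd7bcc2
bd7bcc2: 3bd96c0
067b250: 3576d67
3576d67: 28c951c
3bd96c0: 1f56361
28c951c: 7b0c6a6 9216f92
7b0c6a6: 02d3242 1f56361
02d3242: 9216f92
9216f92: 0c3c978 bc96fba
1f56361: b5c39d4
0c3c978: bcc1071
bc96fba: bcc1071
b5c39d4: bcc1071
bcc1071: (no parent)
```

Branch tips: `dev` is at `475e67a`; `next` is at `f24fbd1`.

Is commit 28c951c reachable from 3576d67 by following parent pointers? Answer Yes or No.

Ancestors of 3576d67 (commits reachable by following parents): {02d3242, 0c3c978, 1f56361, 28c951c, 3576d67, 7b0c6a6, 9216f92, b5c39d4, bc96fba, bcc1071}.
28c951c is in that set, so it is an ancestor of 3576d67.

Yes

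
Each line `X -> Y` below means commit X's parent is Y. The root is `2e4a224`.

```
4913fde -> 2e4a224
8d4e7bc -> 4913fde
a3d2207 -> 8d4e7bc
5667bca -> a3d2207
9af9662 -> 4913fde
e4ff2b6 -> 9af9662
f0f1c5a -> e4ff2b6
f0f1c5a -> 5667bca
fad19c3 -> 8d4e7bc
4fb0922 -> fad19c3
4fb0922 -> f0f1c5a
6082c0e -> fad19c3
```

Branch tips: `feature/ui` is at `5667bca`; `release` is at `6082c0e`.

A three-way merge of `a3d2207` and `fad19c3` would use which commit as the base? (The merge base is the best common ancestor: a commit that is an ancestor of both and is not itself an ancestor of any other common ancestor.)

Ancestors of a3d2207: {2e4a224, 4913fde, 8d4e7bc, a3d2207}.
Ancestors of fad19c3: {2e4a224, 4913fde, 8d4e7bc, fad19c3}.
Common ancestors: {2e4a224, 4913fde, 8d4e7bc}.
Among these, 8d4e7bc is not an ancestor of any other common ancestor — it is the merge base.

8d4e7bc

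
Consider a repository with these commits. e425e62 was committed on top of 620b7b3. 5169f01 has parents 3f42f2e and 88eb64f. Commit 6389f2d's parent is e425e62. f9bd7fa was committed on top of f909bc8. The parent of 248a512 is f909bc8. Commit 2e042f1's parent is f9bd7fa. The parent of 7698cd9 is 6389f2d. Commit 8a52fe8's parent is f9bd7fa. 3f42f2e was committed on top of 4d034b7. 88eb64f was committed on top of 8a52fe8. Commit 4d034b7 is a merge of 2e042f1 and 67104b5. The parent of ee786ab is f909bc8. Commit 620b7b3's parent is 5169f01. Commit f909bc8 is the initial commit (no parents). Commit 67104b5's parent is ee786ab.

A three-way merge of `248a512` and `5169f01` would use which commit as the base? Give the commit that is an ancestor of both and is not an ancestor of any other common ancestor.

Ancestors of 248a512: {248a512, f909bc8}.
Ancestors of 5169f01: {2e042f1, 3f42f2e, 4d034b7, 5169f01, 67104b5, 88eb64f, 8a52fe8, ee786ab, f909bc8, f9bd7fa}.
Common ancestors: {f909bc8}.
The only common ancestor is f909bc8, so it is the merge base.

f909bc8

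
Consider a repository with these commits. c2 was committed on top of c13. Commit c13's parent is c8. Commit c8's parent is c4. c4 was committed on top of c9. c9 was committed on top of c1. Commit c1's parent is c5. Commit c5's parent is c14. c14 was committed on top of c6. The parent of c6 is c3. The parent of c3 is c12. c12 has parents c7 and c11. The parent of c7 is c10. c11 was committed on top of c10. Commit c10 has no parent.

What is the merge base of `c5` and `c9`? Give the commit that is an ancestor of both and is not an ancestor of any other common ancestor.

c5

Ancestors of c5: {c10, c11, c12, c14, c3, c5, c6, c7}.
Ancestors of c9: {c1, c10, c11, c12, c14, c3, c5, c6, c7, c9}.
Common ancestors: {c10, c11, c12, c14, c3, c5, c6, c7}.
Among these, c5 is not an ancestor of any other common ancestor — it is the merge base.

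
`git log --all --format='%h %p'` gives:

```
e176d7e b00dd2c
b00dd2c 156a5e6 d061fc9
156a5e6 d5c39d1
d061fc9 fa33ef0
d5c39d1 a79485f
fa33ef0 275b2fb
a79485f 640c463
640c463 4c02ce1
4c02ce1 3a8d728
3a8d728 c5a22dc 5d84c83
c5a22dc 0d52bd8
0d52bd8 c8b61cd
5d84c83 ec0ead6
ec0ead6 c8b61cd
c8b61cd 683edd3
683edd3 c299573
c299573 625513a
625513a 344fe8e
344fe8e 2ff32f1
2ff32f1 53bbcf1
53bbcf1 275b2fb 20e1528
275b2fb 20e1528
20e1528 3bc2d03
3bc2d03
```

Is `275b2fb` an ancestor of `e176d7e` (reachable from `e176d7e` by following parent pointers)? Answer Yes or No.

Ancestors of e176d7e (commits reachable by following parents): {0d52bd8, 156a5e6, 20e1528, 275b2fb, 2ff32f1, 344fe8e, 3a8d728, 3bc2d03, 4c02ce1, 53bbcf1, 5d84c83, 625513a, 640c463, 683edd3, a79485f, b00dd2c, c299573, c5a22dc, c8b61cd, d061fc9, d5c39d1, e176d7e, ec0ead6, fa33ef0}.
275b2fb is in that set, so it is an ancestor of e176d7e.

Yes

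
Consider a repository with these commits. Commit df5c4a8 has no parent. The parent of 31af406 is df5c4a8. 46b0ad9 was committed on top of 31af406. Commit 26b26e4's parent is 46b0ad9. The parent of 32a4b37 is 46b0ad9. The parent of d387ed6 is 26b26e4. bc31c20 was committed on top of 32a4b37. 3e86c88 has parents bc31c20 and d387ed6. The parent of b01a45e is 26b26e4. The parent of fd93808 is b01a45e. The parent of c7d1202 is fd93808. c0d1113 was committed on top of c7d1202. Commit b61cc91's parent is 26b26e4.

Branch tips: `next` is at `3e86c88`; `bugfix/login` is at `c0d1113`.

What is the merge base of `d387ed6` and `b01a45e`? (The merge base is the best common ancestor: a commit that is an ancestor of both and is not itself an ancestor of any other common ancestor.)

Ancestors of d387ed6: {26b26e4, 31af406, 46b0ad9, d387ed6, df5c4a8}.
Ancestors of b01a45e: {26b26e4, 31af406, 46b0ad9, b01a45e, df5c4a8}.
Common ancestors: {26b26e4, 31af406, 46b0ad9, df5c4a8}.
Among these, 26b26e4 is not an ancestor of any other common ancestor — it is the merge base.

26b26e4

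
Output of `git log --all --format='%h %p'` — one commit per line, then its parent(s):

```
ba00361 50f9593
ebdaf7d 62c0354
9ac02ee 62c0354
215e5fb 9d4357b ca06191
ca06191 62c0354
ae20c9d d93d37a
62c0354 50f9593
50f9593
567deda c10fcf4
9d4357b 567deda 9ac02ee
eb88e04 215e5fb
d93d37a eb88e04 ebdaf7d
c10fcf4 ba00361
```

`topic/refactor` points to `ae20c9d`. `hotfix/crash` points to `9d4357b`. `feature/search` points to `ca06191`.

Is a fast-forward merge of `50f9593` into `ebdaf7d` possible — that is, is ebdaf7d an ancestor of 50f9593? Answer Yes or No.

A fast-forward from ebdaf7d to 50f9593 is possible iff ebdaf7d is an ancestor of 50f9593.
Ancestors of 50f9593: {50f9593}.
ebdaf7d is not among them, so fast-forward is not possible.

No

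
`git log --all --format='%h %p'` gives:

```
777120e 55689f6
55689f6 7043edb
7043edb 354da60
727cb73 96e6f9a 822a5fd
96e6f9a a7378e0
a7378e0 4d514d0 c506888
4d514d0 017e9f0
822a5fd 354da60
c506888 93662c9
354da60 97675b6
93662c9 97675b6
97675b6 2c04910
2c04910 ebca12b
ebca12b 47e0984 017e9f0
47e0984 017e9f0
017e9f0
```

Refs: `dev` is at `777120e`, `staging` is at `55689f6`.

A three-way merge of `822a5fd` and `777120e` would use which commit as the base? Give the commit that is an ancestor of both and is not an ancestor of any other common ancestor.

354da60

Ancestors of 822a5fd: {017e9f0, 2c04910, 354da60, 47e0984, 822a5fd, 97675b6, ebca12b}.
Ancestors of 777120e: {017e9f0, 2c04910, 354da60, 47e0984, 55689f6, 7043edb, 777120e, 97675b6, ebca12b}.
Common ancestors: {017e9f0, 2c04910, 354da60, 47e0984, 97675b6, ebca12b}.
Among these, 354da60 is not an ancestor of any other common ancestor — it is the merge base.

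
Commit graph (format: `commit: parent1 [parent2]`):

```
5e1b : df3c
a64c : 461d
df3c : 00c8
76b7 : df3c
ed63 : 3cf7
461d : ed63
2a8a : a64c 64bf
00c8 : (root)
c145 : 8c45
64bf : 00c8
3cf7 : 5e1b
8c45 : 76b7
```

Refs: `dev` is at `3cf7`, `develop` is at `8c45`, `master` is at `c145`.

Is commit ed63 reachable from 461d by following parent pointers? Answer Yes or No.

Ancestors of 461d (commits reachable by following parents): {00c8, 3cf7, 461d, 5e1b, df3c, ed63}.
ed63 is in that set, so it is an ancestor of 461d.

Yes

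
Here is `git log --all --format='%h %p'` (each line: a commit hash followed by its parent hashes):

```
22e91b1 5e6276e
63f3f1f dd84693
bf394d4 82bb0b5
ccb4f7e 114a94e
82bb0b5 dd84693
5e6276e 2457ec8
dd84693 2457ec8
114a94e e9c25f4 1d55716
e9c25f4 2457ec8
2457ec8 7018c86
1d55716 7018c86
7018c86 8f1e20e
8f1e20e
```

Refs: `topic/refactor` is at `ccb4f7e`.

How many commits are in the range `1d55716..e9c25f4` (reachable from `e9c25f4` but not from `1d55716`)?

Reachable from e9c25f4: {2457ec8, 7018c86, 8f1e20e, e9c25f4}.
Reachable from 1d55716: {1d55716, 7018c86, 8f1e20e}.
In e9c25f4's history but not 1d55716's: {2457ec8, e9c25f4} — 2 commits.

2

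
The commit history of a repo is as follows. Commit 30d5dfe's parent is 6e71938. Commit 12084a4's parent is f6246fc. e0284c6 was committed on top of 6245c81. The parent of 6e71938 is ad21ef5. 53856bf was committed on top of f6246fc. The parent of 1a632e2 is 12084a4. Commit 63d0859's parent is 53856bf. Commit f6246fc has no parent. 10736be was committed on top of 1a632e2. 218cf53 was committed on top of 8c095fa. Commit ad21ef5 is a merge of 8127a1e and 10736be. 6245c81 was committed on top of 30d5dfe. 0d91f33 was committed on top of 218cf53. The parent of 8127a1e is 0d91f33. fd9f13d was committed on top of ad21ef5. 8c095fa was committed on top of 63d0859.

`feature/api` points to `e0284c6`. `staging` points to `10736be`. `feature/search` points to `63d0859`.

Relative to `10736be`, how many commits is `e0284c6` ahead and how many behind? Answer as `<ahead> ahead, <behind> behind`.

Reachable from e0284c6: {0d91f33, 10736be, 12084a4, 1a632e2, 218cf53, 30d5dfe, 53856bf, 6245c81, 63d0859, 6e71938, 8127a1e, 8c095fa, ad21ef5, e0284c6, f6246fc}.
Reachable from 10736be: {10736be, 12084a4, 1a632e2, f6246fc}.
Only in e0284c6's history (ahead): {0d91f33, 218cf53, 30d5dfe, 53856bf, 6245c81, 63d0859, 6e71938, 8127a1e, 8c095fa, ad21ef5, e0284c6} — 11.
Only in 10736be's history (behind): {} — 0.

11 ahead, 0 behind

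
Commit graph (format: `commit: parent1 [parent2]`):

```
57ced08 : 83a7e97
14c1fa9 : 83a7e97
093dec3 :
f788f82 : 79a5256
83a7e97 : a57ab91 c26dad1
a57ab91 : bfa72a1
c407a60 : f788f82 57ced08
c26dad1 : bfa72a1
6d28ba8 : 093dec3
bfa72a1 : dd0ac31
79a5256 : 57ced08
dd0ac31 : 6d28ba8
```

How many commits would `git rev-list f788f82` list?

Walking parent pointers from f788f82: reachable set = {093dec3, 57ced08, 6d28ba8, 79a5256, 83a7e97, a57ab91, bfa72a1, c26dad1, dd0ac31, f788f82}.
That is 10 commits.

10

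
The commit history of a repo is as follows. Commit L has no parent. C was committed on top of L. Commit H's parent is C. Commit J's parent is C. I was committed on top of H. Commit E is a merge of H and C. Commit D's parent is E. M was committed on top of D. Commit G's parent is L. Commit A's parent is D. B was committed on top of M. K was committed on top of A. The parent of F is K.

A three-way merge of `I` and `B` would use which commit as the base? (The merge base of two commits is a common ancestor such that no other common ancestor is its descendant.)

Ancestors of I: {C, H, I, L}.
Ancestors of B: {B, C, D, E, H, L, M}.
Common ancestors: {C, H, L}.
Among these, H is not an ancestor of any other common ancestor — it is the merge base.

H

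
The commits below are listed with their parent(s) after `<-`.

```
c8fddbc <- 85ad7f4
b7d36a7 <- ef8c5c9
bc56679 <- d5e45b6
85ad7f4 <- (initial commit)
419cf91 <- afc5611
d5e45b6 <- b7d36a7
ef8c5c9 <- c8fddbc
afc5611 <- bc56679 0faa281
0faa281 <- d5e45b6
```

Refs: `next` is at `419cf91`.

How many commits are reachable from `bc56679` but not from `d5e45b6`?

Reachable from bc56679: {85ad7f4, b7d36a7, bc56679, c8fddbc, d5e45b6, ef8c5c9}.
Reachable from d5e45b6: {85ad7f4, b7d36a7, c8fddbc, d5e45b6, ef8c5c9}.
In bc56679's history but not d5e45b6's: {bc56679} — 1 commit.

1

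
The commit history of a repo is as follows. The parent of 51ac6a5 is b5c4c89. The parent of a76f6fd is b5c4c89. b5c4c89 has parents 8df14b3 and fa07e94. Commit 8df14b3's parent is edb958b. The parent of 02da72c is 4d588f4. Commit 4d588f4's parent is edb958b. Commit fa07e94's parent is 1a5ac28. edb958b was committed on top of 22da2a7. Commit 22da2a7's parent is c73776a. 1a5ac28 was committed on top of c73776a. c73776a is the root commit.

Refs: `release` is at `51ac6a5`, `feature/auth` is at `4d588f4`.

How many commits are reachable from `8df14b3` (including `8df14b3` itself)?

Walking parent pointers from 8df14b3: reachable set = {22da2a7, 8df14b3, c73776a, edb958b}.
That is 4 commits.

4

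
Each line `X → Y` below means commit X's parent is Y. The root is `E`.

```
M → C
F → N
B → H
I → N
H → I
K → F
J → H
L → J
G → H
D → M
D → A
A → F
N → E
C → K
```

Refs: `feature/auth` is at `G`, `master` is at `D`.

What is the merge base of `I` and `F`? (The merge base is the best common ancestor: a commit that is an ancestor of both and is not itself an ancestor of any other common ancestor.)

N

Ancestors of I: {E, I, N}.
Ancestors of F: {E, F, N}.
Common ancestors: {E, N}.
Among these, N is not an ancestor of any other common ancestor — it is the merge base.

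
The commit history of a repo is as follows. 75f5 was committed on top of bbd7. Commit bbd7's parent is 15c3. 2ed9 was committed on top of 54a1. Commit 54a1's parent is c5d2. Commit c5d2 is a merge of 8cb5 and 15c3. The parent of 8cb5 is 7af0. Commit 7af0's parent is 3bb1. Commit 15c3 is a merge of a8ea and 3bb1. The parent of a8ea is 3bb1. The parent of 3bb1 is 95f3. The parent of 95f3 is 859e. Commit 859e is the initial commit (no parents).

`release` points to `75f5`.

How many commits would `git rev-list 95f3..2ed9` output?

8

Reachable from 2ed9: {15c3, 2ed9, 3bb1, 54a1, 7af0, 859e, 8cb5, 95f3, a8ea, c5d2}.
Reachable from 95f3: {859e, 95f3}.
In 2ed9's history but not 95f3's: {15c3, 2ed9, 3bb1, 54a1, 7af0, 8cb5, a8ea, c5d2} — 8 commits.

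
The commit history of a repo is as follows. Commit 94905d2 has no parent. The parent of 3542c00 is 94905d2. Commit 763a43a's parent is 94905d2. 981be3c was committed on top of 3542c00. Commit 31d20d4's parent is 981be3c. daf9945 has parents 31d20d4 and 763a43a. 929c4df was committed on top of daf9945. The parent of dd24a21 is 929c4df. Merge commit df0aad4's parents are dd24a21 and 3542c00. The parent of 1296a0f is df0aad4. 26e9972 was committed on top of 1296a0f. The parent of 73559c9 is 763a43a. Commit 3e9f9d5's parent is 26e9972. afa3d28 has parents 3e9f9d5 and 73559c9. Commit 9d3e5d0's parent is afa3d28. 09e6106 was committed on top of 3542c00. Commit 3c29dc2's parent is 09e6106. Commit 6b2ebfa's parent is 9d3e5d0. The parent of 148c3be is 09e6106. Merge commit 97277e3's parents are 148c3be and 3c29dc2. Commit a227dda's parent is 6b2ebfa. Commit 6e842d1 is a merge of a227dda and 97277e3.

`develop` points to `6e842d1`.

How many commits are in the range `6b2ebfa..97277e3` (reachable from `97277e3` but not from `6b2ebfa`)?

Reachable from 97277e3: {09e6106, 148c3be, 3542c00, 3c29dc2, 94905d2, 97277e3}.
Reachable from 6b2ebfa: {1296a0f, 26e9972, 31d20d4, 3542c00, 3e9f9d5, 6b2ebfa, 73559c9, 763a43a, 929c4df, 94905d2, 981be3c, 9d3e5d0, afa3d28, daf9945, dd24a21, df0aad4}.
In 97277e3's history but not 6b2ebfa's: {09e6106, 148c3be, 3c29dc2, 97277e3} — 4 commits.

4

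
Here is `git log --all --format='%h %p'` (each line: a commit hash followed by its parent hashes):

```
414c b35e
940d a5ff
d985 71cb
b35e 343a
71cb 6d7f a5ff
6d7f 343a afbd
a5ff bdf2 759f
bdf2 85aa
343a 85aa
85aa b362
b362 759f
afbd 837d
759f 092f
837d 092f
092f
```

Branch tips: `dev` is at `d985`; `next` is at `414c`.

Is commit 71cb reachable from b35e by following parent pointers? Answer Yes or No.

Ancestors of b35e: {092f, 343a, 759f, 85aa, b35e, b362}.
71cb is not in that set, so it is not an ancestor of b35e.

No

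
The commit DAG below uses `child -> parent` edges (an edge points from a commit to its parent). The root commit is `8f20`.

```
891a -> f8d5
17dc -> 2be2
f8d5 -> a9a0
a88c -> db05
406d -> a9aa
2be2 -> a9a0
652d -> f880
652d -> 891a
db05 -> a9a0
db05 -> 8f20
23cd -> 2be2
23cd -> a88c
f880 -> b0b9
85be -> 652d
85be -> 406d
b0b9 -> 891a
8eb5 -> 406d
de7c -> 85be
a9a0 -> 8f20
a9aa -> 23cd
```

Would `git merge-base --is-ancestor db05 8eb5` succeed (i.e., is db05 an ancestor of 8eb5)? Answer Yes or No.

Yes

Ancestors of 8eb5 (commits reachable by following parents): {23cd, 2be2, 406d, 8eb5, 8f20, a88c, a9a0, a9aa, db05}.
db05 is in that set, so it is an ancestor of 8eb5.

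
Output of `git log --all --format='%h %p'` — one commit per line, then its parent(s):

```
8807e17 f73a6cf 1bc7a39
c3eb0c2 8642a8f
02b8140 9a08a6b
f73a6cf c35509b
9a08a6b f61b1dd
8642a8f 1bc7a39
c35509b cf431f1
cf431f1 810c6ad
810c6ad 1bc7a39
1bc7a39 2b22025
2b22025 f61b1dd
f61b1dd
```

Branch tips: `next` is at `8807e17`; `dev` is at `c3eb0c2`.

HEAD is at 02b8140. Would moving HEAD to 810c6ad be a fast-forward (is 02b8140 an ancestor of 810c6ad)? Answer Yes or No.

No

A fast-forward from 02b8140 to 810c6ad is possible iff 02b8140 is an ancestor of 810c6ad.
Ancestors of 810c6ad: {1bc7a39, 2b22025, 810c6ad, f61b1dd}.
02b8140 is not among them, so fast-forward is not possible.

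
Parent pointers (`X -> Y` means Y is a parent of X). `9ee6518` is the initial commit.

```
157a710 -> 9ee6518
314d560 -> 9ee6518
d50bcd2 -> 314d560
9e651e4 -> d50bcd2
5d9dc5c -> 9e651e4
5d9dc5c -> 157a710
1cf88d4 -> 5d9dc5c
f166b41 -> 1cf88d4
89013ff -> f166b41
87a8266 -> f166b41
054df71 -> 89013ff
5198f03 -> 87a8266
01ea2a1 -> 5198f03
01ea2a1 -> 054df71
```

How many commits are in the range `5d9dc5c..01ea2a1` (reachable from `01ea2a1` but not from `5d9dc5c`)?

Reachable from 01ea2a1: {01ea2a1, 054df71, 157a710, 1cf88d4, 314d560, 5198f03, 5d9dc5c, 87a8266, 89013ff, 9e651e4, 9ee6518, d50bcd2, f166b41}.
Reachable from 5d9dc5c: {157a710, 314d560, 5d9dc5c, 9e651e4, 9ee6518, d50bcd2}.
In 01ea2a1's history but not 5d9dc5c's: {01ea2a1, 054df71, 1cf88d4, 5198f03, 87a8266, 89013ff, f166b41} — 7 commits.

7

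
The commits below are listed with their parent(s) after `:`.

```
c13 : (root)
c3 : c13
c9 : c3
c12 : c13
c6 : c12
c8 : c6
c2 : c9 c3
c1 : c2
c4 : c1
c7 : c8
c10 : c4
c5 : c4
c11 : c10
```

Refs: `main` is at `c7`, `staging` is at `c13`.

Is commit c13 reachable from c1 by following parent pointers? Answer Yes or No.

Ancestors of c1 (commits reachable by following parents): {c1, c13, c2, c3, c9}.
c13 is in that set, so it is an ancestor of c1.

Yes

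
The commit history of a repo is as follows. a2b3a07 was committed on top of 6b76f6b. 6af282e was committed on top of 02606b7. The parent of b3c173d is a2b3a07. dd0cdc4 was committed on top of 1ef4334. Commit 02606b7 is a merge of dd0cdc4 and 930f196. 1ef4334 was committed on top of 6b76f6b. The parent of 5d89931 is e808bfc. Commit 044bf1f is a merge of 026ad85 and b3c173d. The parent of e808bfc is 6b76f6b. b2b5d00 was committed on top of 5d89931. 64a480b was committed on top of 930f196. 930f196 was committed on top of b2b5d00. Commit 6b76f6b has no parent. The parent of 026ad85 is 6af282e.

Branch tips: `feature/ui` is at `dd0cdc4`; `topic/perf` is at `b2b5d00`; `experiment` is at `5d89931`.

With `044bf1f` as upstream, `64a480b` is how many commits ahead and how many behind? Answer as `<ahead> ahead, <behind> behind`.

1 ahead, 8 behind

Reachable from 64a480b: {5d89931, 64a480b, 6b76f6b, 930f196, b2b5d00, e808bfc}.
Reachable from 044bf1f: {02606b7, 026ad85, 044bf1f, 1ef4334, 5d89931, 6af282e, 6b76f6b, 930f196, a2b3a07, b2b5d00, b3c173d, dd0cdc4, e808bfc}.
Only in 64a480b's history (ahead): {64a480b} — 1.
Only in 044bf1f's history (behind): {02606b7, 026ad85, 044bf1f, 1ef4334, 6af282e, a2b3a07, b3c173d, dd0cdc4} — 8.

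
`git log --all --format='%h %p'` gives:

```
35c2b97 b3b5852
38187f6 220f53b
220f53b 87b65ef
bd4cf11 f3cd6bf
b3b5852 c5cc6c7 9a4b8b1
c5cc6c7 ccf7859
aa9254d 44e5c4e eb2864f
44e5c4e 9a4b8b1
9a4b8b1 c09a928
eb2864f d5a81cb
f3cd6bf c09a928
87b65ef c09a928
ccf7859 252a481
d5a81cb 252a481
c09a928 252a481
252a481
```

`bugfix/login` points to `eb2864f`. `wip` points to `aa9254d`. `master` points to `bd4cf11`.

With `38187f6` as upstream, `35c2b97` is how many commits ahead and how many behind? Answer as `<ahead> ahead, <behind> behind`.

Reachable from 35c2b97: {252a481, 35c2b97, 9a4b8b1, b3b5852, c09a928, c5cc6c7, ccf7859}.
Reachable from 38187f6: {220f53b, 252a481, 38187f6, 87b65ef, c09a928}.
Only in 35c2b97's history (ahead): {35c2b97, 9a4b8b1, b3b5852, c5cc6c7, ccf7859} — 5.
Only in 38187f6's history (behind): {220f53b, 38187f6, 87b65ef} — 3.

5 ahead, 3 behind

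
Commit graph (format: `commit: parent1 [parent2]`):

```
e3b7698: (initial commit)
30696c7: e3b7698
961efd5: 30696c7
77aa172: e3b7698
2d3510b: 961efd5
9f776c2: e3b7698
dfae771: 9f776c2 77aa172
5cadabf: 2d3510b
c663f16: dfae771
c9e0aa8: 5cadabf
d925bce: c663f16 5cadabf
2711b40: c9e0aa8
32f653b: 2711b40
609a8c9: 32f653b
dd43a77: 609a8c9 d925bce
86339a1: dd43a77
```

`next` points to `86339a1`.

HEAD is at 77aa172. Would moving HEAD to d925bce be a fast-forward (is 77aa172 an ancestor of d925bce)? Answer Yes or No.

Yes

A fast-forward from 77aa172 to d925bce is possible iff 77aa172 is an ancestor of d925bce.
Ancestors of d925bce: {2d3510b, 30696c7, 5cadabf, 77aa172, 961efd5, 9f776c2, c663f16, d925bce, dfae771, e3b7698}.
77aa172 is among them, so fast-forward is possible.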